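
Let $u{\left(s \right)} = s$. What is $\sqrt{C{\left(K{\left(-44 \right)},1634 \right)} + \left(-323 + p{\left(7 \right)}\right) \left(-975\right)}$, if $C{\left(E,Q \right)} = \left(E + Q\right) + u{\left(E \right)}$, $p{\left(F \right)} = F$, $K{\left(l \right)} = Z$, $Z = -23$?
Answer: $2 \sqrt{77422} \approx 556.5$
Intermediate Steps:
$K{\left(l \right)} = -23$
$C{\left(E,Q \right)} = Q + 2 E$ ($C{\left(E,Q \right)} = \left(E + Q\right) + E = Q + 2 E$)
$\sqrt{C{\left(K{\left(-44 \right)},1634 \right)} + \left(-323 + p{\left(7 \right)}\right) \left(-975\right)} = \sqrt{\left(1634 + 2 \left(-23\right)\right) + \left(-323 + 7\right) \left(-975\right)} = \sqrt{\left(1634 - 46\right) - -308100} = \sqrt{1588 + 308100} = \sqrt{309688} = 2 \sqrt{77422}$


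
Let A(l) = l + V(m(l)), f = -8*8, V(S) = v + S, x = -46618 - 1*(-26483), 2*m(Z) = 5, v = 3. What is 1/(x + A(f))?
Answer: -2/40387 ≈ -4.9521e-5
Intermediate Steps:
m(Z) = 5/2 (m(Z) = (1/2)*5 = 5/2)
x = -20135 (x = -46618 + 26483 = -20135)
V(S) = 3 + S
f = -64
A(l) = 11/2 + l (A(l) = l + (3 + 5/2) = l + 11/2 = 11/2 + l)
1/(x + A(f)) = 1/(-20135 + (11/2 - 64)) = 1/(-20135 - 117/2) = 1/(-40387/2) = -2/40387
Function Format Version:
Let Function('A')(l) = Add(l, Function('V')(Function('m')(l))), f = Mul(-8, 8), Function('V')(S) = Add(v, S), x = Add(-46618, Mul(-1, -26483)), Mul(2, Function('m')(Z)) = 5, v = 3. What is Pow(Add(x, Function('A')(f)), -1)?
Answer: Rational(-2, 40387) ≈ -4.9521e-5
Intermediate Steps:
Function('m')(Z) = Rational(5, 2) (Function('m')(Z) = Mul(Rational(1, 2), 5) = Rational(5, 2))
x = -20135 (x = Add(-46618, 26483) = -20135)
Function('V')(S) = Add(3, S)
f = -64
Function('A')(l) = Add(Rational(11, 2), l) (Function('A')(l) = Add(l, Add(3, Rational(5, 2))) = Add(l, Rational(11, 2)) = Add(Rational(11, 2), l))
Pow(Add(x, Function('A')(f)), -1) = Pow(Add(-20135, Add(Rational(11, 2), -64)), -1) = Pow(Add(-20135, Rational(-117, 2)), -1) = Pow(Rational(-40387, 2), -1) = Rational(-2, 40387)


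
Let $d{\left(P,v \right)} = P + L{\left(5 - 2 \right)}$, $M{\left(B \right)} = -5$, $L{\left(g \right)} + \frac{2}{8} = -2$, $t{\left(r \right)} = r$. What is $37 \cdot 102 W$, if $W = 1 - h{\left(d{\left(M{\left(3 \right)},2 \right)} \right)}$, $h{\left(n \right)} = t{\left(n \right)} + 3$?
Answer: $\frac{39627}{2} \approx 19814.0$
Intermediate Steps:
$L{\left(g \right)} = - \frac{9}{4}$ ($L{\left(g \right)} = - \frac{1}{4} - 2 = - \frac{9}{4}$)
$d{\left(P,v \right)} = - \frac{9}{4} + P$ ($d{\left(P,v \right)} = P - \frac{9}{4} = - \frac{9}{4} + P$)
$h{\left(n \right)} = 3 + n$ ($h{\left(n \right)} = n + 3 = 3 + n$)
$W = \frac{21}{4}$ ($W = 1 - \left(3 - \frac{29}{4}\right) = 1 - - \frac{17}{4} = 1 + \frac{17}{4} = \frac{21}{4} \approx 5.25$)
$37 \cdot 102 W = 37 \cdot 102 \cdot \frac{21}{4} = 3774 \cdot \frac{21}{4} = \frac{39627}{2}$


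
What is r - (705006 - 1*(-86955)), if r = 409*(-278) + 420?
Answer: -905243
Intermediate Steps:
r = -113282 (r = -113702 + 420 = -113282)
r - (705006 - 1*(-86955)) = -113282 - (705006 - 1*(-86955)) = -113282 - (705006 + 86955) = -113282 - 1*791961 = -113282 - 791961 = -905243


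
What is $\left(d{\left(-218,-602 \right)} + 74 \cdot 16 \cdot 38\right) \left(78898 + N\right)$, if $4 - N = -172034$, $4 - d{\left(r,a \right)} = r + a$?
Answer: $11496883776$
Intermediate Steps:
$d{\left(r,a \right)} = 4 - a - r$ ($d{\left(r,a \right)} = 4 - \left(r + a\right) = 4 - \left(a + r\right) = 4 - a - r$)
$N = 172038$ ($N = 4 - -172034 = 4 + 172034 = 172038$)
$\left(d{\left(-218,-602 \right)} + 74 \cdot 16 \cdot 38\right) \left(78898 + N\right) = \left(\left(4 - -602 - -218\right) + 74 \cdot 16 \cdot 38\right) \left(78898 + 172038\right) = \left(\left(4 + 602 + 218\right) + 1184 \cdot 38\right) 250936 = \left(824 + 44992\right) 250936 = 45816 \cdot 250936 = 11496883776$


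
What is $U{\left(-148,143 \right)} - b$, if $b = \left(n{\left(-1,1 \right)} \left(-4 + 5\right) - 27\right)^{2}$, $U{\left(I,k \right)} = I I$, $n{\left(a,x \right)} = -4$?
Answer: $20943$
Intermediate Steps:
$U{\left(I,k \right)} = I^{2}$
$b = 961$ ($b = \left(- 4 \left(-4 + 5\right) - 27\right)^{2} = \left(\left(-4\right) 1 - 27\right)^{2} = \left(-4 - 27\right)^{2} = \left(-31\right)^{2} = 961$)
$U{\left(-148,143 \right)} - b = \left(-148\right)^{2} - 961 = 21904 - 961 = 20943$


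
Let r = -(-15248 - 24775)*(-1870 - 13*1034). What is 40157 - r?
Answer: 612872333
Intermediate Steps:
r = -612832176 (r = -(-40023)*(-1870 - 13442) = -(-40023)*(-15312) = -1*612832176 = -612832176)
40157 - r = 40157 - 1*(-612832176) = 40157 + 612832176 = 612872333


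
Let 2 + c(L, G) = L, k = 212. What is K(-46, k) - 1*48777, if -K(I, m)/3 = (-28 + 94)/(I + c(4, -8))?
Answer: -97545/2 ≈ -48773.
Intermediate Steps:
c(L, G) = -2 + L
K(I, m) = -198/(2 + I) (K(I, m) = -3*(-28 + 94)/(I + (-2 + 4)) = -198/(I + 2) = -198/(2 + I))
K(-46, k) - 1*48777 = -198/(2 - 46) - 1*48777 = -198/(-44) - 48777 = -198*(-1/44) - 48777 = 9/2 - 48777 = -97545/2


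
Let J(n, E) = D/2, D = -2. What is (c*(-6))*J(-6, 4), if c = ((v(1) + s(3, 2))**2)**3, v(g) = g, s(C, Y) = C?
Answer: 24576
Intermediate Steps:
c = 4096 (c = ((1 + 3)**2)**3 = (4**2)**3 = 16**3 = 4096)
J(n, E) = -1 (J(n, E) = -2/2 = (1/2)*(-2) = -1)
(c*(-6))*J(-6, 4) = (4096*(-6))*(-1) = -24576*(-1) = 24576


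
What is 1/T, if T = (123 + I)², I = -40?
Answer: 1/6889 ≈ 0.00014516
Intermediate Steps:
T = 6889 (T = (123 - 40)² = 83² = 6889)
1/T = 1/6889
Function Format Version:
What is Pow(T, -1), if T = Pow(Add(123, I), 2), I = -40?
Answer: Rational(1, 6889) ≈ 0.00014516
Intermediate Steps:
T = 6889 (T = Pow(Add(123, -40), 2) = Pow(83, 2) = 6889)
Pow(T, -1) = Pow(6889, -1) = Rational(1, 6889)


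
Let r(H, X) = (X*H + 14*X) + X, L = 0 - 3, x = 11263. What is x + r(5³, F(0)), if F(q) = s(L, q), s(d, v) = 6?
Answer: 12103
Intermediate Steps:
L = -3
F(q) = 6
r(H, X) = 15*X + H*X (r(H, X) = (H*X + 14*X) + X = (14*X + H*X) + X = 15*X + H*X)
x + r(5³, F(0)) = 11263 + 6*(15 + 5³) = 11263 + 6*(15 + 125) = 11263 + 6*140 = 11263 + 840 = 12103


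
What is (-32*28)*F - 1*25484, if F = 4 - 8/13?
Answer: -370716/13 ≈ -28517.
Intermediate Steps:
F = 44/13 (F = 4 - 8/13 = 44/13 ≈ 3.3846)
(-32*28)*F - 1*25484 = -32*28*(44/13) - 1*25484 = -896*44/13 - 25484 = -39424/13 - 25484 = -370716/13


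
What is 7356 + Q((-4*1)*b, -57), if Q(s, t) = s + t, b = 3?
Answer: 7287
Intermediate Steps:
7356 + Q((-4*1)*b, -57) = 7356 + (-4*1*3 - 57) = 7356 + (-4*3 - 57) = 7356 + (-12 - 57) = 7356 - 69 = 7287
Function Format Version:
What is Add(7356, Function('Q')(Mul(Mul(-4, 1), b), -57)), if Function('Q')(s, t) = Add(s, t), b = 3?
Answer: 7287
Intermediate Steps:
Add(7356, Function('Q')(Mul(Mul(-4, 1), b), -57)) = Add(7356, Add(Mul(Mul(-4, 1), 3), -57)) = Add(7356, Add(Mul(-4, 3), -57)) = Add(7356, Add(-12, -57)) = Add(7356, -69) = 7287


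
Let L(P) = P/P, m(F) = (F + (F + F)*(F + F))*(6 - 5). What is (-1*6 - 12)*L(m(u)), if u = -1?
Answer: -18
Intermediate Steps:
m(F) = F + 4*F**2 (m(F) = (F + (2*F)*(2*F))*1 = (F + 4*F**2)*1 = F + 4*F**2)
L(P) = 1
(-1*6 - 12)*L(m(u)) = (-1*6 - 12)*1 = (-6 - 12)*1 = -18*1 = -18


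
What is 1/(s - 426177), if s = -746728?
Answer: -1/1172905 ≈ -8.5258e-7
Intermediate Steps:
1/(s - 426177) = 1/(-746728 - 426177) = 1/(-1172905) = -1/1172905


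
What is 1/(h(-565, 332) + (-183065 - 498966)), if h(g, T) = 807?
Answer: -1/681224 ≈ -1.4679e-6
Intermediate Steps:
1/(h(-565, 332) + (-183065 - 498966)) = 1/(807 + (-183065 - 498966)) = 1/(807 - 682031) = 1/(-681224) = -1/681224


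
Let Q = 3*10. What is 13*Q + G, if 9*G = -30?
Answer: 1160/3 ≈ 386.67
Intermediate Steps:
G = -10/3 (G = (⅑)*(-30) = -10/3 ≈ -3.3333)
Q = 30
13*Q + G = 13*30 - 10/3 = 390 - 10/3 = 1160/3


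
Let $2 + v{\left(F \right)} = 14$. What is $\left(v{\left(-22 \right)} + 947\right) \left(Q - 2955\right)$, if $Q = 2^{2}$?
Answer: $-2830009$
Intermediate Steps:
$Q = 4$
$v{\left(F \right)} = 12$ ($v{\left(F \right)} = -2 + 14 = 12$)
$\left(v{\left(-22 \right)} + 947\right) \left(Q - 2955\right) = \left(12 + 947\right) \left(4 - 2955\right) = 959 \left(-2951\right) = -2830009$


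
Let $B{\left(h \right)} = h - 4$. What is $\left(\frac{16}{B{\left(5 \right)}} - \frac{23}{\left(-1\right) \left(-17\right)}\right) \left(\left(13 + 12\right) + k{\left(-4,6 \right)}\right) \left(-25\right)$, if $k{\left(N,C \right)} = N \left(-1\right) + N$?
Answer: $- \frac{155625}{17} \approx -9154.4$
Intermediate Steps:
$k{\left(N,C \right)} = 0$ ($k{\left(N,C \right)} = - N + N = 0$)
$B{\left(h \right)} = -4 + h$ ($B{\left(h \right)} = h - 4 = -4 + h$)
$\left(\frac{16}{B{\left(5 \right)}} - \frac{23}{\left(-1\right) \left(-17\right)}\right) \left(\left(13 + 12\right) + k{\left(-4,6 \right)}\right) \left(-25\right) = \left(\frac{16}{-4 + 5} - \frac{23}{\left(-1\right) \left(-17\right)}\right) \left(\left(13 + 12\right) + 0\right) \left(-25\right) = \left(\frac{16}{1} - \frac{23}{17}\right) \left(25 + 0\right) \left(-25\right) = \left(16 \cdot 1 - \frac{23}{17}\right) 25 \left(-25\right) = \left(16 - \frac{23}{17}\right) 25 \left(-25\right) = \frac{249}{17} \cdot 25 \left(-25\right) = \frac{6225}{17} \left(-25\right) = - \frac{155625}{17}$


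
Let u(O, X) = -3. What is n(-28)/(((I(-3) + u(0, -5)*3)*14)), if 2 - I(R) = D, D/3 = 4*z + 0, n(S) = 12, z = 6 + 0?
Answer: -6/553 ≈ -0.010850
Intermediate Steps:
z = 6
D = 72 (D = 3*(4*6 + 0) = 3*(24 + 0) = 3*24 = 72)
I(R) = -70 (I(R) = 2 - 1*72 = 2 - 72 = -70)
n(-28)/(((I(-3) + u(0, -5)*3)*14)) = 12/(((-70 - 3*3)*14)) = 12/(((-70 - 9)*14)) = 12/((-79*14)) = 12/(-1106) = 12*(-1/1106) = -6/553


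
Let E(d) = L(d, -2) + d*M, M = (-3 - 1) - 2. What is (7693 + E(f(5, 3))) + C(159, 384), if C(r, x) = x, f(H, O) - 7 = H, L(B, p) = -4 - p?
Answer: 8003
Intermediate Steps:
M = -6 (M = -4 - 2 = -6)
f(H, O) = 7 + H
E(d) = -2 - 6*d (E(d) = (-4 - 1*(-2)) + d*(-6) = (-4 + 2) - 6*d = -2 - 6*d)
(7693 + E(f(5, 3))) + C(159, 384) = (7693 + (-2 - 6*(7 + 5))) + 384 = (7693 + (-2 - 6*12)) + 384 = (7693 + (-2 - 72)) + 384 = (7693 - 74) + 384 = 7619 + 384 = 8003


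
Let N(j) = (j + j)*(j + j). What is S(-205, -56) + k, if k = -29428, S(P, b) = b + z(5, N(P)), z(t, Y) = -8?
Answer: -29492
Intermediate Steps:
N(j) = 4*j**2 (N(j) = (2*j)*(2*j) = 4*j**2)
S(P, b) = -8 + b (S(P, b) = b - 8 = -8 + b)
S(-205, -56) + k = (-8 - 56) - 29428 = -64 - 29428 = -29492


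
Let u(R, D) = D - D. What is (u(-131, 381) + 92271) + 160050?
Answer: 252321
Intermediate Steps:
u(R, D) = 0
(u(-131, 381) + 92271) + 160050 = (0 + 92271) + 160050 = 92271 + 160050 = 252321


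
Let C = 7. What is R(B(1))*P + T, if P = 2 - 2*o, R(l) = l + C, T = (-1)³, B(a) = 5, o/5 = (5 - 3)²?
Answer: -457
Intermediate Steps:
o = 20 (o = 5*(5 - 3)² = 5*2² = 5*4 = 20)
T = -1
R(l) = 7 + l (R(l) = l + 7 = 7 + l)
P = -38 (P = 2 - 2*20 = 2 - 40 = -38)
R(B(1))*P + T = (7 + 5)*(-38) - 1 = 12*(-38) - 1 = -456 - 1 = -457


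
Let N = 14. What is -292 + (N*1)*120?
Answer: 1388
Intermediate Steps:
-292 + (N*1)*120 = -292 + (14*1)*120 = -292 + 14*120 = -292 + 1680 = 1388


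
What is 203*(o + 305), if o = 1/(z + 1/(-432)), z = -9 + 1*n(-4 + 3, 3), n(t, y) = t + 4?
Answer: 160457899/2593 ≈ 61881.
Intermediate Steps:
n(t, y) = 4 + t
z = -6 (z = -9 + 1*(4 + (-4 + 3)) = -9 + 1*(4 - 1) = -9 + 1*3 = -9 + 3 = -6)
o = -432/2593 (o = 1/(-6 + 1/(-432)) = 1/(-6 - 1/432) = 1/(-2593/432) = -432/2593 ≈ -0.16660)
203*(o + 305) = 203*(-432/2593 + 305) = 203*(790433/2593) = 160457899/2593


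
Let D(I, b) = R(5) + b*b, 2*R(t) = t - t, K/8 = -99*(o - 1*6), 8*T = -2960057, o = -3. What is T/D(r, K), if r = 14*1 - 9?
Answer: -2960057/406467072 ≈ -0.0072824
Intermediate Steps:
T = -2960057/8 (T = (⅛)*(-2960057) = -2960057/8 ≈ -3.7001e+5)
K = 7128 (K = 8*(-99*(-3 - 1*6)) = 8*(-99*(-3 - 6)) = 8*(-99*(-9)) = 8*891 = 7128)
r = 5 (r = 14 - 9 = 5)
R(t) = 0 (R(t) = (t - t)/2 = (½)*0 = 0)
D(I, b) = b² (D(I, b) = 0 + b*b = 0 + b² = b²)
T/D(r, K) = -2960057/(8*(7128²)) = -2960057/8/50808384 = -2960057/8*1/50808384 = -2960057/406467072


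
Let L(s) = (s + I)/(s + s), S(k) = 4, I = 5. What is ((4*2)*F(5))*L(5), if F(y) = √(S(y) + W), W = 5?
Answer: 24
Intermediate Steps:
F(y) = 3 (F(y) = √(4 + 5) = √9 = 3)
L(s) = (5 + s)/(2*s) (L(s) = (s + 5)/(s + s) = (5 + s)/((2*s)) = (5 + s)*(1/(2*s)) = (5 + s)/(2*s))
((4*2)*F(5))*L(5) = ((4*2)*3)*((½)*(5 + 5)/5) = (8*3)*((½)*(⅕)*10) = 24*1 = 24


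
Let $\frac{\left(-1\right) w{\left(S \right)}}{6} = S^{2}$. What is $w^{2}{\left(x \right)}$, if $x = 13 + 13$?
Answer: $16451136$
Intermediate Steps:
$x = 26$
$w{\left(S \right)} = - 6 S^{2}$
$w^{2}{\left(x \right)} = \left(- 6 \cdot 26^{2}\right)^{2} = \left(\left(-6\right) 676\right)^{2} = \left(-4056\right)^{2} = 16451136$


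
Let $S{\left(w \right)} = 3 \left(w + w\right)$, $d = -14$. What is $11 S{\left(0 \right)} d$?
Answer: $0$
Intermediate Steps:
$S{\left(w \right)} = 6 w$ ($S{\left(w \right)} = 3 \cdot 2 w = 6 w$)
$11 S{\left(0 \right)} d = 11 \cdot 6 \cdot 0 \left(-14\right) = 11 \cdot 0 \left(-14\right) = 0 \left(-14\right) = 0$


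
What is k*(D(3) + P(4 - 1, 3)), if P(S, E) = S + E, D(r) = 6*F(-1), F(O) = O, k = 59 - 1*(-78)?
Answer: 0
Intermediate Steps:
k = 137 (k = 59 + 78 = 137)
D(r) = -6 (D(r) = 6*(-1) = -6)
P(S, E) = E + S
k*(D(3) + P(4 - 1, 3)) = 137*(-6 + (3 + (4 - 1))) = 137*(-6 + (3 + 3)) = 137*(-6 + 6) = 137*0 = 0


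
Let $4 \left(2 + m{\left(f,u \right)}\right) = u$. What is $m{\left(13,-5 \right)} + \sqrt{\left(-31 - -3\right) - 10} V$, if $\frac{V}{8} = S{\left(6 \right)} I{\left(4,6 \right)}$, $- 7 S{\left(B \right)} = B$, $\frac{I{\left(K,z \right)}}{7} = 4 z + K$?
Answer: $- \frac{13}{4} - 1344 i \sqrt{38} \approx -3.25 - 8285.0 i$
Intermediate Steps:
$m{\left(f,u \right)} = -2 + \frac{u}{4}$
$I{\left(K,z \right)} = 7 K + 28 z$ ($I{\left(K,z \right)} = 7 \left(4 z + K\right) = 7 \left(K + 4 z\right) = 7 K + 28 z$)
$S{\left(B \right)} = - \frac{B}{7}$
$V = -1344$ ($V = 8 \left(- \frac{1}{7}\right) 6 \left(7 \cdot 4 + 28 \cdot 6\right) = 8 \left(- \frac{6 \left(28 + 168\right)}{7}\right) = 8 \left(\left(- \frac{6}{7}\right) 196\right) = 8 \left(-168\right) = -1344$)
$m{\left(13,-5 \right)} + \sqrt{\left(-31 - -3\right) - 10} V = \left(-2 + \frac{1}{4} \left(-5\right)\right) + \sqrt{\left(-31 - -3\right) - 10} \left(-1344\right) = \left(-2 - \frac{5}{4}\right) + \sqrt{\left(-31 + 3\right) - 10} \left(-1344\right) = - \frac{13}{4} + \sqrt{-28 - 10} \left(-1344\right) = - \frac{13}{4} + \sqrt{-38} \left(-1344\right) = - \frac{13}{4} + i \sqrt{38} \left(-1344\right) = - \frac{13}{4} - 1344 i \sqrt{38}$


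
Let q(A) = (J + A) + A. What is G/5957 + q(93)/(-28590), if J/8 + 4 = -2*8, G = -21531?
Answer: -307863086/85155315 ≈ -3.6153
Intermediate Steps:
J = -160 (J = -32 + 8*(-2*8) = -32 + 8*(-16) = -32 - 128 = -160)
q(A) = -160 + 2*A (q(A) = (-160 + A) + A = -160 + 2*A)
G/5957 + q(93)/(-28590) = -21531/5957 + (-160 + 2*93)/(-28590) = -21531*1/5957 + (-160 + 186)*(-1/28590) = -21531/5957 + 26*(-1/28590) = -21531/5957 - 13/14295 = -307863086/85155315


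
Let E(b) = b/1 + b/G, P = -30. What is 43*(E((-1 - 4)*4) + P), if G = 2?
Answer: -2580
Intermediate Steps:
E(b) = 3*b/2 (E(b) = b/1 + b/2 = b*1 + b*(1/2) = b + b/2 = 3*b/2)
43*(E((-1 - 4)*4) + P) = 43*(3*((-1 - 4)*4)/2 - 30) = 43*(3*(-5*4)/2 - 30) = 43*((3/2)*(-20) - 30) = 43*(-30 - 30) = 43*(-60) = -2580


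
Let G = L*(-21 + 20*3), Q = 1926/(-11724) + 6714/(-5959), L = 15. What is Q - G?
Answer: -6826705305/11643886 ≈ -586.29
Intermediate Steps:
Q = -15031995/11643886 (Q = 1926*(-1/11724) + 6714*(-1/5959) = -321/1954 - 6714/5959 = -15031995/11643886 ≈ -1.2910)
G = 585 (G = 15*(-21 + 20*3) = 15*(-21 + 60) = 15*39 = 585)
Q - G = -15031995/11643886 - 1*585 = -15031995/11643886 - 585 = -6826705305/11643886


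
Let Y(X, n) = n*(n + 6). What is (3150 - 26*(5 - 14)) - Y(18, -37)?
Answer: 2237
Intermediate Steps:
Y(X, n) = n*(6 + n)
(3150 - 26*(5 - 14)) - Y(18, -37) = (3150 - 26*(5 - 14)) - (-37)*(6 - 37) = (3150 - 26*(-9)) - (-37)*(-31) = (3150 + 234) - 1*1147 = 3384 - 1147 = 2237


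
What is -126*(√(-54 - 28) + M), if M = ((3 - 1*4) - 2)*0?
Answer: -126*I*√82 ≈ -1141.0*I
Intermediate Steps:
M = 0 (M = ((3 - 4) - 2)*0 = (-1 - 2)*0 = -3*0 = 0)
-126*(√(-54 - 28) + M) = -126*(√(-54 - 28) + 0) = -126*(√(-82) + 0) = -126*(I*√82 + 0) = -126*I*√82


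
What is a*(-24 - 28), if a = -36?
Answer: 1872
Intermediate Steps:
a*(-24 - 28) = -36*(-24 - 28) = -36*(-52) = 1872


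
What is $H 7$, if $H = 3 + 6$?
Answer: $63$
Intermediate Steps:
$H = 9$
$H 7 = 9 \cdot 7 = 63$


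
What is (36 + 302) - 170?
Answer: 168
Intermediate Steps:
(36 + 302) - 170 = 338 - 170 = 168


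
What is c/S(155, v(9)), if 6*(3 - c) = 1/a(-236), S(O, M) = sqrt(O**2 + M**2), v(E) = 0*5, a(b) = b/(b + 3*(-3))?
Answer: 4003/219480 ≈ 0.018239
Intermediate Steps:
a(b) = b/(-9 + b) (a(b) = b/(b - 9) = b/(-9 + b))
v(E) = 0
S(O, M) = sqrt(M**2 + O**2)
c = 4003/1416 (c = 3 - 1/(6*((-236/(-9 - 236)))) = 3 - 1/(6*((-236/(-245)))) = 3 - 1/(6*((-236*(-1/245)))) = 3 - 1/(6*236/245) = 3 - 1/6*245/236 = 3 - 245/1416 = 4003/1416 ≈ 2.8270)
c/S(155, v(9)) = 4003/(1416*(sqrt(0**2 + 155**2))) = 4003/(1416*(sqrt(0 + 24025))) = 4003/(1416*(sqrt(24025))) = (4003/1416)/155 = (4003/1416)*(1/155) = 4003/219480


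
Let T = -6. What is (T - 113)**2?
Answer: 14161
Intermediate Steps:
(T - 113)**2 = (-6 - 113)**2 = (-119)**2 = 14161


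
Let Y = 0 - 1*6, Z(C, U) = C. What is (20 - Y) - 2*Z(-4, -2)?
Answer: 34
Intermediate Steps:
Y = -6 (Y = 0 - 6 = -6)
(20 - Y) - 2*Z(-4, -2) = (20 - 1*(-6)) - 2*(-4) = (20 + 6) + 8 = 26 + 8 = 34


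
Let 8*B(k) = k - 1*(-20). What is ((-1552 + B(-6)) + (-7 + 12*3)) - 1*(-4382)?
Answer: 11443/4 ≈ 2860.8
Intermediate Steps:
B(k) = 5/2 + k/8 (B(k) = (k - 1*(-20))/8 = (k + 20)/8 = (20 + k)/8 = 5/2 + k/8)
((-1552 + B(-6)) + (-7 + 12*3)) - 1*(-4382) = ((-1552 + (5/2 + (⅛)*(-6))) + (-7 + 12*3)) - 1*(-4382) = ((-1552 + (5/2 - ¾)) + (-7 + 36)) + 4382 = ((-1552 + 7/4) + 29) + 4382 = (-6201/4 + 29) + 4382 = -6085/4 + 4382 = 11443/4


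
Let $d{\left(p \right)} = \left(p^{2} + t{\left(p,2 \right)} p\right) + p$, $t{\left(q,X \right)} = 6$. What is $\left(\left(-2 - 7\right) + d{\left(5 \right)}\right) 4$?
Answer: $204$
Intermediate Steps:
$d{\left(p \right)} = p^{2} + 7 p$ ($d{\left(p \right)} = \left(p^{2} + 6 p\right) + p = p^{2} + 7 p$)
$\left(\left(-2 - 7\right) + d{\left(5 \right)}\right) 4 = \left(\left(-2 - 7\right) + 5 \left(7 + 5\right)\right) 4 = \left(-9 + 5 \cdot 12\right) 4 = \left(-9 + 60\right) 4 = 51 \cdot 4 = 204$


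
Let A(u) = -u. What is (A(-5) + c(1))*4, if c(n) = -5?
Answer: 0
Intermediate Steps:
(A(-5) + c(1))*4 = (-1*(-5) - 5)*4 = (5 - 5)*4 = 0*4 = 0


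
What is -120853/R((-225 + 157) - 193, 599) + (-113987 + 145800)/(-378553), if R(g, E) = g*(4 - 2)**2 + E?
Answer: 45735108924/168456085 ≈ 271.50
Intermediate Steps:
R(g, E) = E + 4*g (R(g, E) = g*2**2 + E = g*4 + E = 4*g + E = E + 4*g)
-120853/R((-225 + 157) - 193, 599) + (-113987 + 145800)/(-378553) = -120853/(599 + 4*((-225 + 157) - 193)) + (-113987 + 145800)/(-378553) = -120853/(599 + 4*(-68 - 193)) + 31813*(-1/378553) = -120853/(599 + 4*(-261)) - 31813/378553 = -120853/(599 - 1044) - 31813/378553 = -120853/(-445) - 31813/378553 = -120853*(-1/445) - 31813/378553 = 120853/445 - 31813/378553 = 45735108924/168456085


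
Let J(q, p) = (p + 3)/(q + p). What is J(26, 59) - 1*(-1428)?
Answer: 121442/85 ≈ 1428.7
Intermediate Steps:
J(q, p) = (3 + p)/(p + q)
J(26, 59) - 1*(-1428) = (3 + 59)/(59 + 26) - 1*(-1428) = 62/85 + 1428 = 121442/85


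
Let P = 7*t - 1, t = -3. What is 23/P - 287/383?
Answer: -15123/8426 ≈ -1.7948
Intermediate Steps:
P = -22 (P = 7*(-3) - 1 = -21 - 1 = -22)
23/P - 287/383 = 23/(-22) - 287/383 = 23*(-1/22) - 287*1/383 = -23/22 - 287/383 = -15123/8426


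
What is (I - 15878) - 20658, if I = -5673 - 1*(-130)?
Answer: -42079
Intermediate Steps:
I = -5543 (I = -5673 + 130 = -5543)
(I - 15878) - 20658 = (-5543 - 15878) - 20658 = -21421 - 20658 = -42079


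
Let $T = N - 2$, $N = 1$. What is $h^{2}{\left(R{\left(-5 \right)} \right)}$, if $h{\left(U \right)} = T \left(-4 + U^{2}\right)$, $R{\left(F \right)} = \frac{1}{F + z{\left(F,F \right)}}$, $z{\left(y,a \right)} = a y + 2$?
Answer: $\frac{3744225}{234256} \approx 15.983$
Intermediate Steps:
$z{\left(y,a \right)} = 2 + a y$
$T = -1$ ($T = 1 - 2 = -1$)
$R{\left(F \right)} = \frac{1}{2 + F + F^{2}}$ ($R{\left(F \right)} = \frac{1}{F + \left(2 + F F\right)} = \frac{1}{F + \left(2 + F^{2}\right)} = \frac{1}{2 + F + F^{2}}$)
$h{\left(U \right)} = 4 - U^{2}$ ($h{\left(U \right)} = - (-4 + U^{2}) = 4 - U^{2}$)
$h^{2}{\left(R{\left(-5 \right)} \right)} = \left(4 - \left(\frac{1}{2 - 5 + \left(-5\right)^{2}}\right)^{2}\right)^{2} = \left(4 - \left(\frac{1}{2 - 5 + 25}\right)^{2}\right)^{2} = \left(4 - \left(\frac{1}{22}\right)^{2}\right)^{2} = \left(4 - \frac{1}{484}\right)^{2} = \left(\frac{1935}{484}\right)^{2} = \frac{3744225}{234256}$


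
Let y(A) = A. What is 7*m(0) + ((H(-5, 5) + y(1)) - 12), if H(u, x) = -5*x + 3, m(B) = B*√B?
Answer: -33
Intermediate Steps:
m(B) = B^(3/2)
H(u, x) = 3 - 5*x
7*m(0) + ((H(-5, 5) + y(1)) - 12) = 7*0^(3/2) + (((3 - 5*5) + 1) - 12) = 7*0 + (((3 - 25) + 1) - 12) = 0 + ((-22 + 1) - 12) = 0 + (-21 - 12) = 0 - 33 = -33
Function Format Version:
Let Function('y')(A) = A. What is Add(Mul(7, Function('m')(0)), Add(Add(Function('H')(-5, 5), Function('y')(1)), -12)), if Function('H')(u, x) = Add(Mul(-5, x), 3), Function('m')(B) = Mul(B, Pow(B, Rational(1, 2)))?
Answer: -33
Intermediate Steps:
Function('m')(B) = Pow(B, Rational(3, 2))
Function('H')(u, x) = Add(3, Mul(-5, x))
Add(Mul(7, Function('m')(0)), Add(Add(Function('H')(-5, 5), Function('y')(1)), -12)) = Add(Mul(7, Pow(0, Rational(3, 2))), Add(Add(Add(3, Mul(-5, 5)), 1), -12)) = Add(Mul(7, 0), Add(Add(Add(3, -25), 1), -12)) = Add(0, Add(Add(-22, 1), -12)) = Add(0, Add(-21, -12)) = Add(0, -33) = -33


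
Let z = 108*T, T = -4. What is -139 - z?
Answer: 293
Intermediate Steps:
z = -432 (z = 108*(-4) = -432)
-139 - z = -139 - 1*(-432) = -139 + 432 = 293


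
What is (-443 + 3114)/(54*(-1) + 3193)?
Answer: 2671/3139 ≈ 0.85091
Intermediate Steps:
(-443 + 3114)/(54*(-1) + 3193) = 2671/(-54 + 3193) = 2671/3139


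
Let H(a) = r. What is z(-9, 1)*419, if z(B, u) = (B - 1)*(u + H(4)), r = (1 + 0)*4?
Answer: -20950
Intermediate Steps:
r = 4 (r = 1*4 = 4)
H(a) = 4
z(B, u) = (-1 + B)*(4 + u) (z(B, u) = (B - 1)*(u + 4) = (-1 + B)*(4 + u))
z(-9, 1)*419 = (-4 - 1*1 + 4*(-9) - 9*1)*419 = (-4 - 1 - 36 - 9)*419 = -50*419 = -20950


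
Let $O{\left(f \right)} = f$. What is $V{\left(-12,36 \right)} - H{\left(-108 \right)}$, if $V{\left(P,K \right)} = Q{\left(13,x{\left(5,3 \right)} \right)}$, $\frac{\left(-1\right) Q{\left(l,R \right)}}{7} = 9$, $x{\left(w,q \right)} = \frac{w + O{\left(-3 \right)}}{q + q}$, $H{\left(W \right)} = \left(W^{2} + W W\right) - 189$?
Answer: $-23202$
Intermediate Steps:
$H{\left(W \right)} = -189 + 2 W^{2}$ ($H{\left(W \right)} = \left(W^{2} + W^{2}\right) - 189 = 2 W^{2} - 189 = -189 + 2 W^{2}$)
$x{\left(w,q \right)} = \frac{-3 + w}{2 q}$ ($x{\left(w,q \right)} = \frac{w - 3}{q + q} = \frac{-3 + w}{2 q}$)
$Q{\left(l,R \right)} = -63$ ($Q{\left(l,R \right)} = \left(-7\right) 9 = -63$)
$V{\left(P,K \right)} = -63$
$V{\left(-12,36 \right)} - H{\left(-108 \right)} = -63 - \left(-189 + 2 \left(-108\right)^{2}\right) = -63 - \left(-189 + 2 \cdot 11664\right) = -63 - \left(-189 + 23328\right) = -63 - 23139 = -23202$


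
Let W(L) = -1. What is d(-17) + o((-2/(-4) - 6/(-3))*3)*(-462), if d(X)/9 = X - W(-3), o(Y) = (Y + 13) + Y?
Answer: -13080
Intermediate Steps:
o(Y) = 13 + 2*Y (o(Y) = (13 + Y) + Y = 13 + 2*Y)
d(X) = 9 + 9*X (d(X) = 9*(X - 1*(-1)) = 9*(X + 1) = 9*(1 + X) = 9 + 9*X)
d(-17) + o((-2/(-4) - 6/(-3))*3)*(-462) = (9 + 9*(-17)) + (13 + 2*((-2/(-4) - 6/(-3))*3))*(-462) = (9 - 153) + (13 + 2*((-2*(-¼) - 6*(-⅓))*3))*(-462) = -144 + (13 + 2*((½ + 2)*3))*(-462) = -144 + (13 + 2*((5/2)*3))*(-462) = -144 + (13 + 2*(15/2))*(-462) = -144 + (13 + 15)*(-462) = -144 + 28*(-462) = -144 - 12936 = -13080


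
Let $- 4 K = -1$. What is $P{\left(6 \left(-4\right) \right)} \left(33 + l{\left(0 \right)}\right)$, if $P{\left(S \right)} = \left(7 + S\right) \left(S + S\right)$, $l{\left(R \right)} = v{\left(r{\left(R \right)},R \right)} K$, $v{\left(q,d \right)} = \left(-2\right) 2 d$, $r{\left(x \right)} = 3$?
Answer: $26928$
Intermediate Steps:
$v{\left(q,d \right)} = - 4 d$
$K = \frac{1}{4}$ ($K = \left(- \frac{1}{4}\right) \left(-1\right) = \frac{1}{4} \approx 0.25$)
$l{\left(R \right)} = - R$ ($l{\left(R \right)} = - 4 R \frac{1}{4} = - R$)
$P{\left(S \right)} = 2 S \left(7 + S\right)$ ($P{\left(S \right)} = \left(7 + S\right) 2 S = 2 S \left(7 + S\right)$)
$P{\left(6 \left(-4\right) \right)} \left(33 + l{\left(0 \right)}\right) = 2 \cdot 6 \left(-4\right) \left(7 + 6 \left(-4\right)\right) \left(33 - 0\right) = 2 \left(-24\right) \left(7 - 24\right) \left(33 + 0\right) = 2 \left(-24\right) \left(-17\right) 33 = 816 \cdot 33 = 26928$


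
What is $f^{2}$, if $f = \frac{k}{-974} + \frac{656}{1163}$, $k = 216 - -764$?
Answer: $\frac{62699158404}{320787437161} \approx 0.19545$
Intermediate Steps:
$k = 980$ ($k = 216 + 764 = 980$)
$f = - \frac{250398}{566381}$ ($f = \frac{980}{-974} + \frac{656}{1163} = 980 \left(- \frac{1}{974}\right) + 656 \cdot \frac{1}{1163} = - \frac{490}{487} + \frac{656}{1163} = - \frac{250398}{566381} \approx -0.4421$)
$f^{2} = \left(- \frac{250398}{566381}\right)^{2} = \frac{62699158404}{320787437161}$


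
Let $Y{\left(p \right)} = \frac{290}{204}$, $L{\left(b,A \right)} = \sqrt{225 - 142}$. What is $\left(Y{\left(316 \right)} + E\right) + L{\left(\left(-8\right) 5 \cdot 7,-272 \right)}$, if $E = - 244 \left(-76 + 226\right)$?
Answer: $- \frac{3733055}{102} + \sqrt{83} \approx -36590.0$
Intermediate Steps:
$L{\left(b,A \right)} = \sqrt{83}$
$Y{\left(p \right)} = \frac{145}{102}$ ($Y{\left(p \right)} = 290 \cdot \frac{1}{204} = \frac{145}{102}$)
$E = -36600$ ($E = \left(-244\right) 150 = -36600$)
$\left(Y{\left(316 \right)} + E\right) + L{\left(\left(-8\right) 5 \cdot 7,-272 \right)} = \left(\frac{145}{102} - 36600\right) + \sqrt{83} = - \frac{3733055}{102} + \sqrt{83}$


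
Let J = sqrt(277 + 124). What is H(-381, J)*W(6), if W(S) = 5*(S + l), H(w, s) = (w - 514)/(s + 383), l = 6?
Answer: -5141775/36572 + 13425*sqrt(401)/36572 ≈ -133.24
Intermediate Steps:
J = sqrt(401) ≈ 20.025
H(w, s) = (-514 + w)/(383 + s)
W(S) = 30 + 5*S (W(S) = 5*(S + 6) = 5*(6 + S) = 30 + 5*S)
H(-381, J)*W(6) = ((-514 - 381)/(383 + sqrt(401)))*(30 + 5*6) = (-895/(383 + sqrt(401)))*(30 + 30) = -895/(383 + sqrt(401))*60 = -53700/(383 + sqrt(401))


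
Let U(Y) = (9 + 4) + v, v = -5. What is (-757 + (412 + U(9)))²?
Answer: 113569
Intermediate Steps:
U(Y) = 8 (U(Y) = (9 + 4) - 5 = 13 - 5 = 8)
(-757 + (412 + U(9)))² = (-757 + (412 + 8))² = (-757 + 420)² = (-337)² = 113569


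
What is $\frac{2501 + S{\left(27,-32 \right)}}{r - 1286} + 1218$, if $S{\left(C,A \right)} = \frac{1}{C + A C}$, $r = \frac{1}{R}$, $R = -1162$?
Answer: $\frac{1520989229746}{1250756721} \approx 1216.1$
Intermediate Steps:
$r = - \frac{1}{1162}$ ($r = \frac{1}{-1162} = - \frac{1}{1162} \approx -0.00086058$)
$\frac{2501 + S{\left(27,-32 \right)}}{r - 1286} + 1218 = \frac{2501 + \frac{1}{27 \left(1 - 32\right)}}{- \frac{1}{1162} - 1286} + 1218 = \frac{2501 + \frac{1}{27 \left(-31\right)}}{- \frac{1494333}{1162}} + 1218 = \left(2501 + \frac{1}{27} \left(- \frac{1}{31}\right)\right) \left(- \frac{1162}{1494333}\right) + 1218 = \left(2501 - \frac{1}{837}\right) \left(- \frac{1162}{1494333}\right) + 1218 = \frac{2093336}{837} \left(- \frac{1162}{1494333}\right) + 1218 = - \frac{2432456432}{1250756721} + 1218 = \frac{1520989229746}{1250756721}$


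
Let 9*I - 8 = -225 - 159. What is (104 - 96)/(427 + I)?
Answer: 72/3467 ≈ 0.020767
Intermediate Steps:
I = -376/9 (I = 8/9 + (-225 - 159)/9 = 8/9 + (1/9)*(-384) = 8/9 - 128/3 = -376/9 ≈ -41.778)
(104 - 96)/(427 + I) = (104 - 96)/(427 - 376/9) = 8/(3467/9) = 8*(9/3467) = 72/3467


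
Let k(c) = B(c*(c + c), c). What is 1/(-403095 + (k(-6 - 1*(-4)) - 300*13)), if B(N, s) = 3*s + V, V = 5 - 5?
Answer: -1/407001 ≈ -2.4570e-6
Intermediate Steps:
V = 0
B(N, s) = 3*s (B(N, s) = 3*s + 0 = 3*s)
k(c) = 3*c
1/(-403095 + (k(-6 - 1*(-4)) - 300*13)) = 1/(-403095 + (3*(-6 - 1*(-4)) - 300*13)) = 1/(-403095 + (3*(-6 + 4) - 3900)) = 1/(-403095 + (3*(-2) - 3900)) = 1/(-403095 + (-6 - 3900)) = 1/(-403095 - 3906) = 1/(-407001) = -1/407001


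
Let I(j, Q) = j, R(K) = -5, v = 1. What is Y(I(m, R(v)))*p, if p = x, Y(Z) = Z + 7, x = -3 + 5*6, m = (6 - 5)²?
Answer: 216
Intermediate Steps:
m = 1 (m = 1² = 1)
x = 27 (x = -3 + 30 = 27)
Y(Z) = 7 + Z
p = 27
Y(I(m, R(v)))*p = (7 + 1)*27 = 8*27 = 216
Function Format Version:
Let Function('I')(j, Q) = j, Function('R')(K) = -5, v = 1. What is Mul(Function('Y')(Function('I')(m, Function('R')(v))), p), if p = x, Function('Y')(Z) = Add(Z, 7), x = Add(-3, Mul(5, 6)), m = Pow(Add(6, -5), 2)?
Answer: 216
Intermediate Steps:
m = 1 (m = Pow(1, 2) = 1)
x = 27 (x = Add(-3, 30) = 27)
Function('Y')(Z) = Add(7, Z)
p = 27
Mul(Function('Y')(Function('I')(m, Function('R')(v))), p) = Mul(Add(7, 1), 27) = Mul(8, 27) = 216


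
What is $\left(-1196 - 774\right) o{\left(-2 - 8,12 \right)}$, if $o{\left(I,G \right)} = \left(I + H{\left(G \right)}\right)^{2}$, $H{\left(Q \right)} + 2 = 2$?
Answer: $-197000$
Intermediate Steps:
$H{\left(Q \right)} = 0$ ($H{\left(Q \right)} = -2 + 2 = 0$)
$o{\left(I,G \right)} = I^{2}$ ($o{\left(I,G \right)} = \left(I + 0\right)^{2} = I^{2}$)
$\left(-1196 - 774\right) o{\left(-2 - 8,12 \right)} = \left(-1196 - 774\right) \left(-2 - 8\right)^{2} = - 1970 \left(-10\right)^{2} = \left(-1970\right) 100 = -197000$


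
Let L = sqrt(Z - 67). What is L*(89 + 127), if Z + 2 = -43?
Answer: 864*I*sqrt(7) ≈ 2285.9*I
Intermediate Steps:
Z = -45 (Z = -2 - 43 = -45)
L = 4*I*sqrt(7) (L = sqrt(-45 - 67) = sqrt(-112) = 4*I*sqrt(7) ≈ 10.583*I)
L*(89 + 127) = (4*I*sqrt(7))*(89 + 127) = (4*I*sqrt(7))*216 = 864*I*sqrt(7)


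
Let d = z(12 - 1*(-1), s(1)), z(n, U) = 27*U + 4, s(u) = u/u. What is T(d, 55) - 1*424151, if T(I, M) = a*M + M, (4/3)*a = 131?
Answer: -1674769/4 ≈ -4.1869e+5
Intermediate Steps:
a = 393/4 (a = (¾)*131 = 393/4 ≈ 98.250)
s(u) = 1
z(n, U) = 4 + 27*U
d = 31 (d = 4 + 27*1 = 4 + 27 = 31)
T(I, M) = 397*M/4 (T(I, M) = 393*M/4 + M = 397*M/4)
T(d, 55) - 1*424151 = (397/4)*55 - 1*424151 = 21835/4 - 424151 = -1674769/4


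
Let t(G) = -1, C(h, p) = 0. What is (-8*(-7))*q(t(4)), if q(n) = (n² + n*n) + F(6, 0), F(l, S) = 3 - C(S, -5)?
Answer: 280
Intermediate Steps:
F(l, S) = 3 (F(l, S) = 3 - 1*0 = 3 + 0 = 3)
q(n) = 3 + 2*n² (q(n) = (n² + n*n) + 3 = (n² + n²) + 3 = 2*n² + 3 = 3 + 2*n²)
(-8*(-7))*q(t(4)) = (-8*(-7))*(3 + 2*(-1)²) = 56*(3 + 2*1) = 56*(3 + 2) = 56*5 = 280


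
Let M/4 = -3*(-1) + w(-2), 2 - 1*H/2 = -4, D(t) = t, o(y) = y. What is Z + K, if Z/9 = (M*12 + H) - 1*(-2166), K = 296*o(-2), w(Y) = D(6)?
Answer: 22898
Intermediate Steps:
w(Y) = 6
H = 12 (H = 4 - 2*(-4) = 4 + 8 = 12)
M = 36 (M = 4*(-3*(-1) + 6) = 4*(3 + 6) = 4*9 = 36)
K = -592 (K = 296*(-2) = -592)
Z = 23490 (Z = 9*((36*12 + 12) - 1*(-2166)) = 9*((432 + 12) + 2166) = 9*(444 + 2166) = 9*2610 = 23490)
Z + K = 23490 - 592 = 22898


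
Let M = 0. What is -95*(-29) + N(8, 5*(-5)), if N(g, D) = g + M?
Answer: 2763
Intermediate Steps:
N(g, D) = g (N(g, D) = g + 0 = g)
-95*(-29) + N(8, 5*(-5)) = -95*(-29) + 8 = 2755 + 8 = 2763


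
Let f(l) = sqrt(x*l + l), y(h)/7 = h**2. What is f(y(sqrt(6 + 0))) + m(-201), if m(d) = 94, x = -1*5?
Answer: 94 + 2*I*sqrt(42) ≈ 94.0 + 12.961*I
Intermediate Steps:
x = -5
y(h) = 7*h**2
f(l) = 2*sqrt(-l) (f(l) = sqrt(-5*l + l) = sqrt(-4*l) = 2*sqrt(-l))
f(y(sqrt(6 + 0))) + m(-201) = 2*sqrt(-7*(sqrt(6 + 0))**2) + 94 = 2*sqrt(-7*(sqrt(6))**2) + 94 = 2*sqrt(-7*6) + 94 = 2*sqrt(-1*42) + 94 = 2*sqrt(-42) + 94 = 2*(I*sqrt(42)) + 94 = 2*I*sqrt(42) + 94 = 94 + 2*I*sqrt(42)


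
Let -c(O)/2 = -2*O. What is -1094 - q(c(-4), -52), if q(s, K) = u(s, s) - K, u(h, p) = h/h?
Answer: -1147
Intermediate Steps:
c(O) = 4*O (c(O) = -(-4)*O = 4*O)
u(h, p) = 1
q(s, K) = 1 - K
-1094 - q(c(-4), -52) = -1094 - (1 - 1*(-52)) = -1094 - (1 + 52) = -1094 - 1*53 = -1094 - 53 = -1147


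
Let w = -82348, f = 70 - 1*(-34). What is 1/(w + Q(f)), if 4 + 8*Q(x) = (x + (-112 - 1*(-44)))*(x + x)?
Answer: -2/162825 ≈ -1.2283e-5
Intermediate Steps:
f = 104 (f = 70 + 34 = 104)
Q(x) = -½ + x*(-68 + x)/4 (Q(x) = -½ + ((x + (-112 - 1*(-44)))*(x + x))/8 = -½ + ((x + (-112 + 44))*(2*x))/8 = -½ + ((x - 68)*(2*x))/8 = -½ + ((-68 + x)*(2*x))/8 = -½ + (2*x*(-68 + x))/8 = -½ + x*(-68 + x)/4)
1/(w + Q(f)) = 1/(-82348 + (-½ - 17*104 + (¼)*104²)) = 1/(-82348 + (-½ - 1768 + (¼)*10816)) = 1/(-82348 + (-½ - 1768 + 2704)) = 1/(-82348 + 1871/2) = 1/(-162825/2) = -2/162825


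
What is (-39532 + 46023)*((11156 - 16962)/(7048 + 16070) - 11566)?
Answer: -867809681827/11559 ≈ -7.5076e+7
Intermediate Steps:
(-39532 + 46023)*((11156 - 16962)/(7048 + 16070) - 11566) = 6491*(-5806/23118 - 11566) = 6491*(-5806*1/23118 - 11566) = 6491*(-2903/11559 - 11566) = 6491*(-133694297/11559) = -867809681827/11559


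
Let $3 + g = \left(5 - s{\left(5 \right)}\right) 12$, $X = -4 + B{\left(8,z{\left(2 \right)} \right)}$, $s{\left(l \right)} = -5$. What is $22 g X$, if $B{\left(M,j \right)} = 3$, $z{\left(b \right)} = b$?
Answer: $-2574$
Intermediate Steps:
$X = -1$ ($X = -4 + 3 = -1$)
$g = 117$ ($g = -3 + \left(5 - -5\right) 12 = -3 + \left(5 + 5\right) 12 = -3 + 10 \cdot 12 = -3 + 120 = 117$)
$22 g X = 22 \cdot 117 \left(-1\right) = 2574 \left(-1\right) = -2574$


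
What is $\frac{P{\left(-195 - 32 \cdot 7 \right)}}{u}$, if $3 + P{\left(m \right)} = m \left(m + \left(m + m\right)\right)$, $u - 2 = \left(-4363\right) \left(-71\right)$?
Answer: $\frac{105336}{61955} \approx 1.7002$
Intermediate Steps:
$u = 309775$ ($u = 2 - -309773 = 2 + 309773 = 309775$)
$P{\left(m \right)} = -3 + 3 m^{2}$ ($P{\left(m \right)} = -3 + m \left(m + \left(m + m\right)\right) = -3 + m \left(m + 2 m\right) = -3 + m 3 m = -3 + 3 m^{2}$)
$\frac{P{\left(-195 - 32 \cdot 7 \right)}}{u} = \frac{-3 + 3 \left(-195 - 32 \cdot 7\right)^{2}}{309775} = \left(-3 + 3 \left(-195 - 224\right)^{2}\right) \frac{1}{309775} = \left(-3 + 3 \left(-419\right)^{2}\right) \frac{1}{309775} = \left(-3 + 3 \cdot 175561\right) \frac{1}{309775} = \left(-3 + 526683\right) \frac{1}{309775} = 526680 \cdot \frac{1}{309775} = \frac{105336}{61955}$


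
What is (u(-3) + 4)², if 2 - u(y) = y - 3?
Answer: 144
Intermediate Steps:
u(y) = 5 - y (u(y) = 2 - (y - 3) = 2 - (-3 + y) = 2 + (3 - y) = 5 - y)
(u(-3) + 4)² = ((5 - 1*(-3)) + 4)² = ((5 + 3) + 4)² = (8 + 4)² = 12² = 144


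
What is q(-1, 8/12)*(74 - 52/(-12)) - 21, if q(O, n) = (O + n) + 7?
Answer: 4511/9 ≈ 501.22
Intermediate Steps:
q(O, n) = 7 + O + n
q(-1, 8/12)*(74 - 52/(-12)) - 21 = (7 - 1 + 8/12)*(74 - 52/(-12)) - 21 = (7 - 1 + 8*(1/12))*(74 - 52*(-1)/12) - 21 = (7 - 1 + ⅔)*(74 - 1*(-13/3)) - 21 = 20*(74 + 13/3)/3 - 21 = (20/3)*(235/3) - 21 = 4700/9 - 21 = 4511/9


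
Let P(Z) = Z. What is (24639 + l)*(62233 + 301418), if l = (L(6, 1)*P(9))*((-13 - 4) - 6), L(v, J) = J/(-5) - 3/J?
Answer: 46004397057/5 ≈ 9.2009e+9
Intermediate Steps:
L(v, J) = -3/J - J/5 (L(v, J) = J*(-⅕) - 3/J = -J/5 - 3/J = -3/J - J/5)
l = 3312/5 (l = ((-3/1 - ⅕*1)*9)*((-13 - 4) - 6) = ((-3*1 - ⅕)*9)*(-17 - 6) = ((-3 - ⅕)*9)*(-23) = -16/5*9*(-23) = -144/5*(-23) = 3312/5 ≈ 662.40)
(24639 + l)*(62233 + 301418) = (24639 + 3312/5)*(62233 + 301418) = (126507/5)*363651 = 46004397057/5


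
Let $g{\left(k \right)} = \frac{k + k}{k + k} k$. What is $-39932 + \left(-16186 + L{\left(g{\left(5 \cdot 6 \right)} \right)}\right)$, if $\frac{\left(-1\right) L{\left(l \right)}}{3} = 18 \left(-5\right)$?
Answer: $-55848$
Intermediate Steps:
$g{\left(k \right)} = k$ ($g{\left(k \right)} = \frac{2 k}{2 k} k = 2 k \frac{1}{2 k} k = 1 k = k$)
$L{\left(l \right)} = 270$ ($L{\left(l \right)} = - 3 \cdot 18 \left(-5\right) = \left(-3\right) \left(-90\right) = 270$)
$-39932 + \left(-16186 + L{\left(g{\left(5 \cdot 6 \right)} \right)}\right) = -39932 + \left(-16186 + 270\right) = -39932 - 15916 = -55848$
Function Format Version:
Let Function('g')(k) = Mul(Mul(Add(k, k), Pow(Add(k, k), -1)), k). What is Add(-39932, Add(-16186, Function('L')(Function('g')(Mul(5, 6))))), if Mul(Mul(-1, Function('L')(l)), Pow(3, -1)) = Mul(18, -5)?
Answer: -55848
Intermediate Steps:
Function('g')(k) = k (Function('g')(k) = Mul(Mul(Mul(2, k), Pow(Mul(2, k), -1)), k) = Mul(Mul(Mul(2, k), Mul(Rational(1, 2), Pow(k, -1))), k) = Mul(1, k) = k)
Function('L')(l) = 270 (Function('L')(l) = Mul(-3, Mul(18, -5)) = Mul(-3, -90) = 270)
Add(-39932, Add(-16186, Function('L')(Function('g')(Mul(5, 6))))) = Add(-39932, Add(-16186, 270)) = Add(-39932, -15916) = -55848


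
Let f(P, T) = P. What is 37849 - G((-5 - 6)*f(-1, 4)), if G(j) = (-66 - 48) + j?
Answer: 37952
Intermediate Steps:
G(j) = -114 + j
37849 - G((-5 - 6)*f(-1, 4)) = 37849 - (-114 + (-5 - 6)*(-1)) = 37849 - (-114 - 11*(-1)) = 37849 - (-114 + 11) = 37849 - 1*(-103) = 37849 + 103 = 37952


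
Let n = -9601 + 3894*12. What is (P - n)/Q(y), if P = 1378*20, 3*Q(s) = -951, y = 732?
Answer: 9567/317 ≈ 30.180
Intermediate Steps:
Q(s) = -317 (Q(s) = (⅓)*(-951) = -317)
P = 27560
n = 37127 (n = -9601 + 46728 = 37127)
(P - n)/Q(y) = (27560 - 1*37127)/(-317) = (27560 - 37127)*(-1/317) = -9567*(-1/317) = 9567/317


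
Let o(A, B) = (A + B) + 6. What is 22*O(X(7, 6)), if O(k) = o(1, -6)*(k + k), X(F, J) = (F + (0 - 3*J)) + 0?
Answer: -484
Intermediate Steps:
o(A, B) = 6 + A + B
X(F, J) = F - 3*J (X(F, J) = (F - 3*J) + 0 = F - 3*J)
O(k) = 2*k (O(k) = (6 + 1 - 6)*(k + k) = 1*(2*k) = 2*k)
22*O(X(7, 6)) = 22*(2*(7 - 3*6)) = 22*(2*(7 - 18)) = 22*(2*(-11)) = 22*(-22) = -484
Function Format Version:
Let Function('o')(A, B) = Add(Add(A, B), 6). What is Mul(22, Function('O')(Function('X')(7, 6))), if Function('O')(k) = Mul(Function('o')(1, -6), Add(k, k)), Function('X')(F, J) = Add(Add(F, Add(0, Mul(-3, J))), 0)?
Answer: -484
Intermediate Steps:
Function('o')(A, B) = Add(6, A, B)
Function('X')(F, J) = Add(F, Mul(-3, J)) (Function('X')(F, J) = Add(Add(F, Mul(-3, J)), 0) = Add(F, Mul(-3, J)))
Function('O')(k) = Mul(2, k) (Function('O')(k) = Mul(Add(6, 1, -6), Add(k, k)) = Mul(1, Mul(2, k)) = Mul(2, k))
Mul(22, Function('O')(Function('X')(7, 6))) = Mul(22, Mul(2, Add(7, Mul(-3, 6)))) = Mul(22, Mul(2, Add(7, -18))) = Mul(22, Mul(2, -11)) = Mul(22, -22) = -484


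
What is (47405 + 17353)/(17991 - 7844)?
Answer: 64758/10147 ≈ 6.3820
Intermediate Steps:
(47405 + 17353)/(17991 - 7844) = 64758/10147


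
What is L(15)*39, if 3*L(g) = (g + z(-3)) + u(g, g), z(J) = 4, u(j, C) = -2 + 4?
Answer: 273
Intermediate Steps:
u(j, C) = 2
L(g) = 2 + g/3 (L(g) = ((g + 4) + 2)/3 = ((4 + g) + 2)/3 = (6 + g)/3 = 2 + g/3)
L(15)*39 = (2 + (1/3)*15)*39 = (2 + 5)*39 = 7*39 = 273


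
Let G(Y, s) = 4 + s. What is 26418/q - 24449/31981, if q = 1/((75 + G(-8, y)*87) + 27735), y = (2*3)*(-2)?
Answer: 22907915184163/31981 ≈ 7.1630e+8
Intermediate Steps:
y = -12 (y = 6*(-2) = -12)
q = 1/27114 (q = 1/((75 + (4 - 12)*87) + 27735) = 1/((75 - 8*87) + 27735) = 1/((75 - 696) + 27735) = 1/(-621 + 27735) = 1/27114 ≈ 3.6881e-5)
26418/q - 24449/31981 = 26418/(1/27114) - 24449/31981 = 26418*27114 - 24449*1/31981 = 716297652 - 24449/31981 = 22907915184163/31981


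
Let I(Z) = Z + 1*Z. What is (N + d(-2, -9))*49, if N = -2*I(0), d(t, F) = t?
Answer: -98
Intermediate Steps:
I(Z) = 2*Z (I(Z) = Z + Z = 2*Z)
N = 0 (N = -4*0 = -2*0 = 0)
(N + d(-2, -9))*49 = (0 - 2)*49 = -2*49 = -98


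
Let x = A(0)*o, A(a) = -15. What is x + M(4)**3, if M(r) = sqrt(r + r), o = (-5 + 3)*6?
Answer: 180 + 16*sqrt(2) ≈ 202.63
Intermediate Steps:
o = -12 (o = -2*6 = -12)
M(r) = sqrt(2)*sqrt(r) (M(r) = sqrt(2*r) = sqrt(2)*sqrt(r))
x = 180 (x = -15*(-12) = 180)
x + M(4)**3 = 180 + (sqrt(2)*sqrt(4))**3 = 180 + (sqrt(2)*2)**3 = 180 + (2*sqrt(2))**3 = 180 + 16*sqrt(2)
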